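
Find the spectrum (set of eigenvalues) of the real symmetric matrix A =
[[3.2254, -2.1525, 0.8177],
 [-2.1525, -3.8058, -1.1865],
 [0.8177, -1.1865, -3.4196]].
sigma(A) ≈ {-5, -3, 4}

A is real symmetric, so its spectrum consists of real eigenvalues. Expanding the characteristic polynomial of the displayed matrix gives
  det(λ I - A) = p(λ) = λ^3 + (4)λ^2 + (-17)λ + (-60).
Solving p(λ) = 0 yields eigenvalues ≈ -5, -3, 4. (A is shown rounded to 4 decimals, so these recover the underlying integer eigenvalues to within that precision.)
Verification: the trace of A = -4 equals the sum of eigenvalues -4, and det(A) ≈ 60.0010 matches the eigenvalue product 60.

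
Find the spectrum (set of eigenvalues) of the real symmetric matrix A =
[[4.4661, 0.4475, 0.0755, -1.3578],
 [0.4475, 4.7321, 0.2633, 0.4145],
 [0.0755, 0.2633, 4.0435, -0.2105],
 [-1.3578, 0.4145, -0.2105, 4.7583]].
sigma(A) ≈ {3, 4, 5, 6}

A is real symmetric, so its spectrum consists of real eigenvalues. Expanding the characteristic polynomial of the displayed matrix gives
  det(λ I - A) = p(λ) = λ^4 + (-18)λ^3 + (119)λ^2 + (-342)λ + (359.9982).
Solving p(λ) = 0 yields eigenvalues ≈ 3, 4, 5, 6. (A is shown rounded to 4 decimals, so these recover the underlying integer eigenvalues to within that precision.)
Verification: the trace of A = 18 equals the sum of eigenvalues 18, and det(A) ≈ 359.9982 matches the eigenvalue product 360.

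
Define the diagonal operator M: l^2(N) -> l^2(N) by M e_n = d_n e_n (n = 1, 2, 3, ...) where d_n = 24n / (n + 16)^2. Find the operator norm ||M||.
||M|| = 3/8 (attained at n = 16)

For M diagonal, ||M|| = sup_n |d_n|. Treat f(x) = 24x / (x + 16)^2 for real x > 0. By the quotient rule, f'(x) = 24(16 - x)/(x + 16)^3, which is positive for x < 16 and negative for x > 16. So f has a unique maximum at x = 16, and since 16 is a positive integer, the supremum over n ≥ 1 is attained at n = 16: d_16 = 24·16/(16 + 16)^2 = 24·16/1024 = 3/8. Hence ||M|| = 3/8.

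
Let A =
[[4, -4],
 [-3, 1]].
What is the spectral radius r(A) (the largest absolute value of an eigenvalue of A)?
r(A) = (5 + sqrt(57))/2 ≈ 6.2749

The eigenvalues of A are the roots of its characteristic polynomial. With M = A (coefficients from the trace and determinant):
  p(λ) = det(λ I - M) = λ^2 - 5λ - 8.
For λ^2 - 5λ - 8 the discriminant is 57. It is nonnegative but not a perfect square, so the roots are real and irrational: λ = (5 ± sqrt(57))/2 ≈ 6.2749, -1.2749.
Thus the eigenvalues (to 4 decimals) are 6.2749 (modulus 6.2749); -1.2749 (modulus 1.2749). The spectral radius is the largest modulus: r(A) = (5 + sqrt(57))/2 ≈ 6.2749. (Cross-check: r(A) ≤ ||A||_2 ≈ 6.3574; equality holds whenever A is normal, though it can also hold for some non-normal A.)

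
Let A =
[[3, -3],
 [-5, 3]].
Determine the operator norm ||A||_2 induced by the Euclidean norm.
||A||_2 = sqrt((52 + sqrt(2560))/2) ≈ 7.1623 (= sqrt(largest eigenvalue of A^T A))

||A||_2 = sigma_max(A) = sqrt(lambda_max(A^T A)). Form the symmetric matrix M = A^T A =
[[34, -24],
 [-24, 18]].
Its characteristic polynomial (trace, determinant of M give the coefficients) is
  p(λ) = det(λ I - M) = λ^2 - 52λ + 36.
For λ^2 - 52λ + 36 the discriminant is 2560. It is nonnegative but not a perfect square, so the roots are real and irrational: λ = (52 ± sqrt(2560))/2 ≈ 51.2982, 0.7018.
So the eigenvalues of A^T A are ≈ 0.7018, 51.2982 (all ≥ 0, as they must be for A^T A). The largest is λ_max = (52 + sqrt(2560))/2 ≈ 51.2982, hence ||A||_2 = sqrt(λ_max) = sqrt((52 + sqrt(2560))/2) ≈ 7.1623.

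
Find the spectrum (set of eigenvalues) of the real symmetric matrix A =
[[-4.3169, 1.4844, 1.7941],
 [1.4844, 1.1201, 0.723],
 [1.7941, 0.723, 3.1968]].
sigma(A) ≈ {-5, 1, 4}

A is real symmetric, so its spectrum consists of real eigenvalues. Expanding the characteristic polynomial of the displayed matrix gives
  det(λ I - A) = p(λ) = λ^3 + (0)λ^2 + (-21)λ + (20).
Solving p(λ) = 0 yields eigenvalues ≈ -5, 1, 4. (A is shown rounded to 4 decimals, so these recover the underlying integer eigenvalues to within that precision.)
Verification: the trace of A = 0 equals the sum of eigenvalues 0, and det(A) ≈ -19.9995 matches the eigenvalue product -20.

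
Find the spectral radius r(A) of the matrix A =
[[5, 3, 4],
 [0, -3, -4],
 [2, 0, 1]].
r(A) ≈ 6.0578

The eigenvalues of A are the roots of its characteristic polynomial. With M = A (coefficients from the trace, the sum of principal 2x2 minors, and det A):
  p(λ) = det(λ I - M) = λ^3 - 3λ^2 - 21λ + 15.
No integer candidate from the rational root theorem (±divisors of 15) is a root, so the roots are irrational. The cubic discriminant is Δ = 53568 > 0, so there are three distinct real roots. p(-4) = -13 and p(-3) = 24 have opposite signs, so a root lies in (-4, -3); Newton's method refines it to λ ≈ -3.7229. p(0) = 15 and p(1) = -8 have opposite signs, so a root lies in (0, 1); Newton's method refines it to λ ≈ 0.6651. p(6) = -3 and p(7) = 64 have opposite signs, so a root lies in (6, 7); Newton's method refines it to λ ≈ 6.0578. Check (Vieta): the three roots sum to 3, matching tr M = 3.
Thus the eigenvalues (to 4 decimals) are -3.7229 (modulus 3.7229); 0.6651 (modulus 0.6651); 6.0578 (modulus 6.0578). The spectral radius is the largest modulus: r(A) ≈ 6.0578. (Cross-check: r(A) ≤ ||A||_2 ≈ 8.2797; equality holds whenever A is normal, though it can also hold for some non-normal A.)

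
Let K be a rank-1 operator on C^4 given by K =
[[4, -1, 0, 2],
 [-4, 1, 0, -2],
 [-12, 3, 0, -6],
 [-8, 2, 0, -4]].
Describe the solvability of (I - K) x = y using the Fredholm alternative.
(I - K) is singular (det(I - K) = 0, i.e. 1 ∈ sigma(K)). (I - K) x = y is solvable iff y ⊥ ker((I - K)^*) = span{(4, -1, 0, 2)}, i.e. iff 4y_1 - y_2 + 2y_4 = 0. When solvable, the solutions are x = y + c·(1, -1, -3, -2), c arbitrary (ker(I - K) = span{(1, -1, -3, -2)}, dimension 1).

K has rank 1, so it is an outer product K = u v^T: every row of K is a multiple of one row vector. Reading off the entries, u = (1, -1, -3, -2) and v = (4, -1, 0, 2) (row i of K equals u_i·v^T). A rank-one matrix u v^T satisfies K u = u (v·u) and kills the (3)-dimensional subspace v^⊥, so its characteristic polynomial is lambda^3 (lambda - v·u) with v·u = tr K = 1. Hence the eigenvalues of I - K are 1 (multiplicity 3) and 1 - (1) = 0, so det(I - K) = 0. (Direct check: I - K =
[[-3, 1, 0, -2],
 [4, 0, 0, 2],
 [12, -3, 1, 6],
 [8, -2, 0, 5]]
has determinant 0.) So 1 is an eigenvalue of K and (I - K) is not invertible. The finite-dimensional Fredholm alternative says: either (I - K) is invertible, or ker(I - K) ≠ {0} and then range(I - K) = ker((I - K)^*)^⊥, with dim ker(I - K) = dim ker((I - K)^*). We are in the second case, so we need both kernels. Kernel of I - K: (I - K) u = u - u (v·u) = u - u = 0, so ker(I - K) = span{u} = span{(1, -1, -3, -2)} (it is exactly 1-dimensional because rank(I - K) = 3). Kernel of the adjoint: K is real, so (I - K)^* = I - K^T = I - v u^T, and (I - v u^T) v = v - v (u·v) = 0; hence ker((I - K)^*) = span{v} = span{(4, -1, 0, 2)}. Therefore (I - K) x = y is solvable iff <y, v> = 0, i.e. iff 4y_1 - y_2 + 2y_4 = 0. When this holds, K y = u (v·y) = 0, so (I - K) y = y and x = y is a particular solution; the full solution set is the line x = y + c·u = y + c·(1, -1, -3, -2), c ∈ C.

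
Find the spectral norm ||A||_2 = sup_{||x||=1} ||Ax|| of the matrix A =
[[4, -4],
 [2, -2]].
||A||_2 = sqrt(40) ≈ 6.3246 (= sqrt(largest eigenvalue of A^T A))

||A||_2 = sigma_max(A) = sqrt(lambda_max(A^T A)). Form the symmetric matrix M = A^T A =
[[20, -20],
 [-20, 20]].
Its characteristic polynomial (trace, determinant of M give the coefficients) is
  p(λ) = det(λ I - M) = λ^2 - 40λ.
For λ^2 - 40λ the discriminant is 1600. It is a perfect square (40^2), so the roots are rational: λ = (40 ± 40)/2 = 40, 0.
So the eigenvalues of A^T A are ≈ 0, 40 (all ≥ 0, as they must be for A^T A). The largest is λ_max = 40, hence ||A||_2 = sqrt(λ_max) = sqrt(40) ≈ 6.3246.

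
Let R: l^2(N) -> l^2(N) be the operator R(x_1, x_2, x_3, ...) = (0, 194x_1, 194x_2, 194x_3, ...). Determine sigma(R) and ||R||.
sigma(R) = closed disk {z in C : |z| ≤ 194}; ||R|| = 194

Note R = 194·U where U is the unit right shift (U x)_k = x_{k-1} (with x_0 := 0); so ||R|| = 194||U|| and sigma(R) = 194·sigma(U). ||R x||^2 = sum_{k≥1} |194x_k|^2 = 37636||x||^2, so ||R|| = 194 and sigma(R) ⊂ {|z| ≤ 194}. For any |lambda| < 194, the equation (R - lambda I) x = 0 forces x_1 = 0, then 194x_k = lambda x_{k+1} ⇒ x = 0, so R has no eigenvalues. But (R - lambda I) is not surjective for |lambda| < 194: solving (R - lambda I) x = e_1 would require x_n proportional to (lambda/194)^(-n), which is not in l^2. So every |lambda| < 194 lies in the residual spectrum. The boundary |lambda| = 194 is in the approximate point spectrum (the spectrum is closed). Hence sigma(R) is the closed disk of radius 194.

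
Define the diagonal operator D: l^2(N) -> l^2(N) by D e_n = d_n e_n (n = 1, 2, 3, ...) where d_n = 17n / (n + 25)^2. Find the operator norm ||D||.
||D|| = 17/100 (attained at n = 25)

For D diagonal, ||D|| = sup_n |d_n|. Treat f(x) = 17x / (x + 25)^2 for real x > 0. By the quotient rule, f'(x) = 17(25 - x)/(x + 25)^3, which is positive for x < 25 and negative for x > 25. So f has a unique maximum at x = 25, and since 25 is a positive integer, the supremum over n ≥ 1 is attained at n = 25: d_25 = 17·25/(25 + 25)^2 = 17·25/2500 = 17/100. Hence ||D|| = 17/100.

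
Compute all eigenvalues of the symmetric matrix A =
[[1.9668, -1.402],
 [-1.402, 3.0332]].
sigma(A) ≈ {1, 4}

A is real symmetric, so its spectrum consists of real eigenvalues. Expanding the characteristic polynomial of the displayed matrix gives
  det(λ I - A) = p(λ) = λ^2 + (-5)λ + (4).
Solving p(λ) = 0 yields eigenvalues ≈ 1, 4. (A is shown rounded to 4 decimals, so these recover the underlying integer eigenvalues to within that precision.)
Verification: the trace of A = 5 equals the sum of eigenvalues 5, and det(A) ≈ 4.0001 matches the eigenvalue product 4.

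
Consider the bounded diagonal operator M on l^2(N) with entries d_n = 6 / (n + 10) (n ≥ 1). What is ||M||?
||M|| = 6/11 (attained at n = 1)

For M diagonal, ||M|| = sup_n |d_n| = sup_n 6/(n + 10). This is positive and strictly decreasing in n, so the supremum is attained at n = 1: d_1 = 6/(1 + 10) = 6/11. Hence ||M|| = 6/11.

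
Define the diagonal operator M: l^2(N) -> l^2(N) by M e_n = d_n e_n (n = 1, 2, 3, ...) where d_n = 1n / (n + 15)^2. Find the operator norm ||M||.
||M|| = 1/60 (attained at n = 15)

For M diagonal, ||M|| = sup_n |d_n|. Treat f(x) = 1x / (x + 15)^2 for real x > 0. By the quotient rule, f'(x) = 1(15 - x)/(x + 15)^3, which is positive for x < 15 and negative for x > 15. So f has a unique maximum at x = 15, and since 15 is a positive integer, the supremum over n ≥ 1 is attained at n = 15: d_15 = 1·15/(15 + 15)^2 = 1·15/900 = 1/60. Hence ||M|| = 1/60.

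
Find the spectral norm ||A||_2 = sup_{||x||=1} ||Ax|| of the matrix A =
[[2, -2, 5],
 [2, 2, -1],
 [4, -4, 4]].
||A||_2 ≈ 8.8228 (= sqrt(largest eigenvalue of A^T A))

||A||_2 = sigma_max(A) = sqrt(lambda_max(A^T A)). Form the symmetric matrix M = A^T A =
[[24, -16, 24],
 [-16, 24, -28],
 [24, -28, 42]].
Its characteristic polynomial (trace, sum of principal 2x2 minors, determinant of M give the coefficients) is
  p(λ) = det(λ I - M) = λ^3 - 90λ^2 + 976λ - 2304.
No integer candidate from the rational root theorem (±divisors of 2304) is a root, so the roots are irrational. The cubic discriminant is Δ = 778118144 > 0, so there are three distinct real roots. p(3) = -159 and p(4) = 224 have opposite signs, so a root lies in (3, 4); Newton's method refines it to λ ≈ 3.3668. p(8) = 256 and p(9) = -81 have opposite signs, so a root lies in (8, 9); Newton's method refines it to λ ≈ 8.7911. p(77) = -4229 and p(78) = 816 have opposite signs, so a root lies in (77, 78); Newton's method refines it to λ ≈ 77.842. Check (Vieta): the three roots sum to 90, matching tr M = 90.
So the eigenvalues of A^T A are ≈ 3.3668, 8.7911, 77.842 (all ≥ 0, as they must be for A^T A). The largest is λ_max ≈ 77.842, hence ||A||_2 = sqrt(λ_max) ≈ 8.8228.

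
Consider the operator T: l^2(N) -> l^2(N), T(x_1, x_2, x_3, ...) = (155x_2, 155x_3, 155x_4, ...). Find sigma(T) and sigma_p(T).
sigma(T) = closed disk {z in C : |z| ≤ 155}; sigma_p(T) = open disk {z in C : |z| < 155}

Note T = 155·V where V is the unit left shift (V x)_k = x_{k+1}; so sigma(T) = 155·sigma(V) and ||T|| = 155||V||. ||T x||^2 = 24025sum_{k≥2} |x_k|^2 ≤ 24025||x||^2, with equality on {x : x_1 = 0}, so ||T|| = 155. For any lambda with |lambda| < 155, set r = lambda/155 (|r| < 1); the vector x = (1, r, r^2, ...) is in l^2 and satisfies T x = 155(r, r^2, ...) = lambda x, so lambda is an eigenvalue. On the boundary |lambda| = 155 the geometric series diverges, so no l^2 eigenvector exists, but these lambda lie in the approximate point spectrum. Hence sigma(T) is the closed disk of radius 155 and sigma_p(T) is the open disk.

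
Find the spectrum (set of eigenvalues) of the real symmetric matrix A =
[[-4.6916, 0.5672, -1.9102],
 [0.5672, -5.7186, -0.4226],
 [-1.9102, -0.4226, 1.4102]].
sigma(A) ≈ {-6, -5, 2}

A is real symmetric, so its spectrum consists of real eigenvalues. Expanding the characteristic polynomial of the displayed matrix gives
  det(λ I - A) = p(λ) = λ^3 + (9)λ^2 + (8)λ + (-60.0011).
Solving p(λ) = 0 yields eigenvalues ≈ -6, -5, 2. (A is shown rounded to 4 decimals, so these recover the underlying integer eigenvalues to within that precision.)
Verification: the trace of A = -9 equals the sum of eigenvalues -9, and det(A) ≈ 60.0011 matches the eigenvalue product 60.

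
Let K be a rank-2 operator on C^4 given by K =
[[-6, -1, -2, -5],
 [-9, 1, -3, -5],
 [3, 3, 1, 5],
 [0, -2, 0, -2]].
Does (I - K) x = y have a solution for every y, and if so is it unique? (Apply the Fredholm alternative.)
(I - K) is singular (det(I - K) = 0, i.e. 1 ∈ sigma(K)). (I - K) x = y is solvable iff y ⊥ ker((I - K)^*) = span{(3, -2, 1, 0)}, i.e. iff 3y_1 - 2y_2 + y_3 = 0. When solvable, x is determined up to adding multiples of (-1, -9, -7, 6) (ker(I - K) = span{(-1, -9, -7, 6)}, dimension 1).

K has rank 2 and factors as K = U V^T = u1 v1^T + u2 v2^T with u1 = (1, -1, -3, 2), v1 = (0, -1, 0, -1), u2 = (2, 3, -1, 0), v2 = (-3, 0, -1, -2) (multiplying out reproduces the displayed K). The nonzero eigenvalues of U V^T coincide with those of the 2 x 2 matrix G = V^T U = [[v1·u1, v1·u2], [v2·u1, v2·u2]] = [[-1, -3], [-4, -5]], and by the Sylvester determinant identity det(I_4 - U V^T) = det(I_2 - V^T U) = det([[2, 3], [4, 6]]) = (2)(6) - (3)(4) = 0. (Direct check: I - K =
[[7, 1, 2, 5],
 [9, 0, 3, 5],
 [-3, -3, 0, -5],
 [0, 2, 0, 3]]
has determinant 0.) So 1 is an eigenvalue of K and (I - K) is not invertible. The finite-dimensional Fredholm alternative says: either (I - K) is invertible, or ker(I - K) ≠ {0} and then range(I - K) = ker((I - K)^*)^⊥, with dim ker(I - K) = dim ker((I - K)^*). We are in the second case, so we compute both kernels via the 2 x 2 reduction. If (I - U V^T) x = 0 then x = U (V^T x) lies in the column space of U; writing x = U b gives U (I_2 - G) b = 0, and since u1, u2 are independent, (I_2 - G) b = 0. With I_2 - G = [[2, 3], [4, 6]] (singular, as its determinant is 0) a null vector is b = (3, -2), so ker(I - K) = span{3·u1 + (-2)·u2} = span{(-1, -9, -7, 6)}. For the adjoint, (I - K)^* = I - K^T = I - V U^T, and the same argument gives ker((I - K)^*) = {V a : (I_2 - G)^T a = 0}; (I_2 - G)^T = [[2, 4], [3, 6]] has null vector a = (2, -1), so ker((I - K)^*) = span{2·v1 + (-1)·v2} = span{(3, -2, 1, 0)}. (Both kernels are 1-dimensional, matching rank(I - K) = 3.) Therefore (I - K) x = y is solvable iff <y, (3, -2, 1, 0)> = 0, i.e. iff 3y_1 - 2y_2 + y_3 = 0; when solvable the solution set is the line x_p + c·(-1, -9, -7, 6), c ∈ C.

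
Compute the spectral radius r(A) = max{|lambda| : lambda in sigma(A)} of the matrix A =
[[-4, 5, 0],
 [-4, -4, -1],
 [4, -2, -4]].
r(A) ≈ 5.5595

The eigenvalues of A are the roots of its characteristic polynomial. With M = A (coefficients from the trace, the sum of principal 2x2 minors, and det A):
  p(λ) = det(λ I - M) = λ^3 + 12λ^2 + 66λ + 156.
No integer candidate from the rational root theorem (±divisors of 156) is a root, so the roots are irrational. The cubic discriminant is Δ = -34128 < 0, so there is one real root and a complex-conjugate pair. p(-6) = -24 and p(-5) = 1 have opposite signs, so a root lies in (-6, -5); Newton's method refines it to λ ≈ -5.0473. Dividing out (λ - (-5.0473)) leaves approximately λ^2 + 6.9527λ + 30.9076. For λ^2 + 6.9527λ + 30.9076 the discriminant is -75.2905. It is negative, so the remaining roots are the complex-conjugate pair λ ≈ -3.4764 ± 4.3385i. Their product equals the constant term, so |λ|^2 ≈ 30.9076 and |λ| ≈ 5.5595.
Thus the eigenvalues (to 4 decimals) are -5.0473 (modulus 5.0473); -3.4764 ± 4.3385i (modulus 5.5595). The spectral radius is the largest modulus: r(A) ≈ 5.5595. (Cross-check: r(A) ≤ ||A||_2 ≈ 8.0388; equality holds whenever A is normal, though it can also hold for some non-normal A.)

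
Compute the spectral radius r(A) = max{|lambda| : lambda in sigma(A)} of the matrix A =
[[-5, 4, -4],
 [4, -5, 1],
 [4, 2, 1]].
r(A) ≈ 8.534

The eigenvalues of A are the roots of its characteristic polynomial. With M = A (coefficients from the trace, the sum of principal 2x2 minors, and det A):
  p(λ) = det(λ I - M) = λ^3 + 9λ^2 + 13λ + 77.
No integer candidate from the rational root theorem (±divisors of 77) is a root, so the roots are irrational. The cubic discriminant is Δ = -217552 < 0, so there is one real root and a complex-conjugate pair. p(-9) = -40 and p(-8) = 37 have opposite signs, so a root lies in (-9, -8); Newton's method refines it to λ ≈ -8.534. Dividing out (λ - (-8.534)) leaves approximately λ^2 + 0.466λ + 9.0228. For λ^2 + 0.466λ + 9.0228 the discriminant is -35.8739. It is negative, so the remaining roots are the complex-conjugate pair λ ≈ -0.233 ± 2.9947i. Their product equals the constant term, so |λ|^2 ≈ 9.0228 and |λ| ≈ 3.0038.
Thus the eigenvalues (to 4 decimals) are -8.534 (modulus 8.534); -0.233 ± 2.9947i (modulus 3.0038). The spectral radius is the largest modulus: r(A) ≈ 8.534. (Cross-check: r(A) ≤ ||A||_2 ≈ 9.8892; equality holds whenever A is normal, though it can also hold for some non-normal A.)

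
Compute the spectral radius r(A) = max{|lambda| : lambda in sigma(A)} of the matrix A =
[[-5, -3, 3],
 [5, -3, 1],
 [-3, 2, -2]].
r(A) ≈ 6.7319

The eigenvalues of A are the roots of its characteristic polynomial. With M = A (coefficients from the trace, the sum of principal 2x2 minors, and det A):
  p(λ) = det(λ I - M) = λ^3 + 10λ^2 + 53λ + 38.
No integer candidate from the rational root theorem (±divisors of 38) is a root, so the roots are irrational. The cubic discriminant is Δ = -143076 < 0, so there is one real root and a complex-conjugate pair. p(-1) = -6 and p(0) = 38 have opposite signs, so a root lies in (-1, 0); Newton's method refines it to λ ≈ -0.8385. Dividing out (λ - (-0.8385)) leaves approximately λ^2 + 9.1615λ + 45.3179. For λ^2 + 9.1615λ + 45.3179 the discriminant is -97.3389. It is negative, so the remaining roots are the complex-conjugate pair λ ≈ -4.5807 ± 4.933i. Their product equals the constant term, so |λ|^2 ≈ 45.3179 and |λ| ≈ 6.7319.
Thus the eigenvalues (to 4 decimals) are -0.8385 (modulus 0.8385); -4.5807 ± 4.933i (modulus 6.7319). The spectral radius is the largest modulus: r(A) ≈ 6.7319. (Cross-check: r(A) ≤ ||A||_2 ≈ 7.7461; equality holds whenever A is normal, though it can also hold for some non-normal A.)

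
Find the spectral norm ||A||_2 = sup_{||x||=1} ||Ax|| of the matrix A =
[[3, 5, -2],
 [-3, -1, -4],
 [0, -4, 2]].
||A||_2 ≈ 7.4083 (= sqrt(largest eigenvalue of A^T A))

||A||_2 = sigma_max(A) = sqrt(lambda_max(A^T A)). Form the symmetric matrix M = A^T A =
[[18, 18, 6],
 [18, 42, -14],
 [6, -14, 24]].
Its characteristic polynomial (trace, sum of principal 2x2 minors, determinant of M give the coefficients) is
  p(λ) = det(λ I - M) = λ^3 - 84λ^2 + 1640λ - 2304.
No integer candidate from the rational root theorem (±divisors of 2304) is a root, so the roots are irrational. The cubic discriminant is Δ = 1441537024 > 0, so there are three distinct real roots. p(1) = -747 and p(2) = 648 have opposite signs, so a root lies in (1, 2); Newton's method refines it to λ ≈ 1.5213. p(27) = 423 and p(28) = -288 have opposite signs, so a root lies in (27, 28); Newton's method refines it to λ ≈ 27.5954. p(54) = -1224 and p(55) = 171 have opposite signs, so a root lies in (54, 55); Newton's method refines it to λ ≈ 54.8833. Check (Vieta): the three roots sum to 84, matching tr M = 84.
So the eigenvalues of A^T A are ≈ 1.5213, 27.5954, 54.8833 (all ≥ 0, as they must be for A^T A). The largest is λ_max ≈ 54.8833, hence ||A||_2 = sqrt(λ_max) ≈ 7.4083.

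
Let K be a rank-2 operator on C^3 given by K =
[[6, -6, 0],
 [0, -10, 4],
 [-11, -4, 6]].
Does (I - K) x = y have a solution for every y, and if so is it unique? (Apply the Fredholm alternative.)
(I - K) is invertible (det(I - K) = -69 ≠ 0), so for every y in C^3 the equation (I - K) x = y has a unique solution.

K has rank 2 and factors as K = U V^T = u1 v1^T + u2 v2^T with u1 = (0, -2, -3), v1 = (3, 2, -2), u2 = (-3, -3, 1), v2 = (-2, 2, 0) (multiplying out reproduces the displayed K). The nonzero eigenvalues of U V^T coincide with those of the 2 x 2 matrix G = V^T U = [[v1·u1, v1·u2], [v2·u1, v2·u2]] = [[2, -17], [-4, 0]], and by the Sylvester determinant identity det(I_3 - U V^T) = det(I_2 - V^T U) = det([[-1, 17], [4, 1]]) = (-1)(1) - (17)(4) = -69. (Direct check: I - K =
[[-5, 6, 0],
 [0, 11, -4],
 [11, 4, -5]]
has determinant -69.) The finite-dimensional Fredholm alternative says: either (I - K) is invertible, or ker(I - K) ≠ {0} and then range(I - K) = ker((I - K)^*)^⊥, with dim ker(I - K) = dim ker((I - K)^*). Since det(I - K) ≠ 0, 1 is not an eigenvalue of K and ker(I - K) = {0}, so we are in the first case: for every y there is a unique x = (I - K)^(-1) y. (Explicitly, by the Woodbury identity, (I - U V^T)^(-1) = I + U (I_2 - G)^(-1) V^T.)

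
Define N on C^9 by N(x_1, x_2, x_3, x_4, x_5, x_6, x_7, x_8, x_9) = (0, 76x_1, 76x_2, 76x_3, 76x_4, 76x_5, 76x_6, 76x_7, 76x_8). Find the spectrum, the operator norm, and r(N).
sigma(N) = {0}; ||N|| = 76; r(N) = 0. (N is nilpotent with N^9 = 0.)

On C^9, N is a strictly lower-triangular matrix with 76 on the subdiagonal and zeros elsewhere, so its characteristic polynomial is lambda^9 and every eigenvalue is 0: sigma(N) = {0}. For the operator norm, N e_i = 76e_{i+1} for i = 1, ..., 8 and N e_9 = 0, so the singular values of N are 76 (with multiplicity 8) and 0; hence ||N|| = 76. The spectral radius r(N) = max|lambda| = 0. Note ||N|| > r(N) — characteristic of non-normal nilpotent operators. Indeed N^9 = 0.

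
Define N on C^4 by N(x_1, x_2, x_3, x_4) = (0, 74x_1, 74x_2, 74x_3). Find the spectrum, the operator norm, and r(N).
sigma(N) = {0}; ||N|| = 74; r(N) = 0. (N is nilpotent with N^4 = 0.)

On C^4, N is a strictly lower-triangular matrix with 74 on the subdiagonal and zeros elsewhere, so its characteristic polynomial is lambda^4 and every eigenvalue is 0: sigma(N) = {0}. For the operator norm, N e_i = 74e_{i+1} for i = 1, ..., 3 and N e_4 = 0, so the singular values of N are 74 (with multiplicity 3) and 0; hence ||N|| = 74. The spectral radius r(N) = max|lambda| = 0. Note ||N|| > r(N) — characteristic of non-normal nilpotent operators. Indeed N^4 = 0.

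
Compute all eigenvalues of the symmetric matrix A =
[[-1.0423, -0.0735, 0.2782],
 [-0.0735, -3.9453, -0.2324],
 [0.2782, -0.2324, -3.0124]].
sigma(A) ≈ {-4, -3, -1}

A is real symmetric, so its spectrum consists of real eigenvalues. Expanding the characteristic polynomial of the displayed matrix gives
  det(λ I - A) = p(λ) = λ^3 + (8)λ^2 + (19)λ + (12).
Solving p(λ) = 0 yields eigenvalues ≈ -4, -3, -1. (A is shown rounded to 4 decimals, so these recover the underlying integer eigenvalues to within that precision.)
Verification: the trace of A = -8 equals the sum of eigenvalues -8, and det(A) ≈ -12.0001 matches the eigenvalue product -12.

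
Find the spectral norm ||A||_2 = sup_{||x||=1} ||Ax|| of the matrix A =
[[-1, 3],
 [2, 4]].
||A||_2 = sqrt((30 + sqrt(500))/2) ≈ 5.1167 (= sqrt(largest eigenvalue of A^T A))

||A||_2 = sigma_max(A) = sqrt(lambda_max(A^T A)). Form the symmetric matrix M = A^T A =
[[5, 5],
 [5, 25]].
Its characteristic polynomial (trace, determinant of M give the coefficients) is
  p(λ) = det(λ I - M) = λ^2 - 30λ + 100.
For λ^2 - 30λ + 100 the discriminant is 500. It is nonnegative but not a perfect square, so the roots are real and irrational: λ = (30 ± sqrt(500))/2 ≈ 26.1803, 3.8197.
So the eigenvalues of A^T A are ≈ 3.8197, 26.1803 (all ≥ 0, as they must be for A^T A). The largest is λ_max = (30 + sqrt(500))/2 ≈ 26.1803, hence ||A||_2 = sqrt(λ_max) = sqrt((30 + sqrt(500))/2) ≈ 5.1167.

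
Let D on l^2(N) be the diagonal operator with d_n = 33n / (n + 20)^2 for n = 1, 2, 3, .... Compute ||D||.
||D|| = 33/80 (attained at n = 20)

For D diagonal, ||D|| = sup_n |d_n|. Treat f(x) = 33x / (x + 20)^2 for real x > 0. By the quotient rule, f'(x) = 33(20 - x)/(x + 20)^3, which is positive for x < 20 and negative for x > 20. So f has a unique maximum at x = 20, and since 20 is a positive integer, the supremum over n ≥ 1 is attained at n = 20: d_20 = 33·20/(20 + 20)^2 = 33·20/1600 = 33/80. Hence ||D|| = 33/80.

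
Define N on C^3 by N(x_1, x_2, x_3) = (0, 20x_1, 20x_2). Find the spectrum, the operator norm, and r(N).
sigma(N) = {0}; ||N|| = 20; r(N) = 0. (N is nilpotent with N^3 = 0.)

On C^3, N is a strictly lower-triangular matrix with 20 on the subdiagonal and zeros elsewhere, so its characteristic polynomial is lambda^3 and every eigenvalue is 0: sigma(N) = {0}. For the operator norm, N e_i = 20e_{i+1} for i = 1, ..., 2 and N e_3 = 0, so the singular values of N are 20 (with multiplicity 2) and 0; hence ||N|| = 20. The spectral radius r(N) = max|lambda| = 0. Note ||N|| > r(N) — characteristic of non-normal nilpotent operators. Indeed N^3 = 0.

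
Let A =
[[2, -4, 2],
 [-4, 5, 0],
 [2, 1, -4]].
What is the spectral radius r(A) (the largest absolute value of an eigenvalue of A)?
r(A) ≈ 7.8038

The eigenvalues of A are the roots of its characteristic polynomial. With M = A (coefficients from the trace, the sum of principal 2x2 minors, and det A):
  p(λ) = det(λ I - M) = λ^3 - 3λ^2 - 38λ + 4.
No integer candidate from the rational root theorem (±divisors of 4) is a root, so the roots are irrational. The cubic discriminant is Δ = 240692 > 0, so there are three distinct real roots. p(-5) = -6 and p(-4) = 44 have opposite signs, so a root lies in (-5, -4); Newton's method refines it to λ ≈ -4.9082. p(0) = 4 and p(1) = -36 have opposite signs, so a root lies in (0, 1); Newton's method refines it to λ ≈ 0.1044. p(7) = -66 and p(8) = 20 have opposite signs, so a root lies in (7, 8); Newton's method refines it to λ ≈ 7.8038. Check (Vieta): the three roots sum to 3, matching tr M = 3.
Thus the eigenvalues (to 4 decimals) are -4.9082 (modulus 4.9082); 0.1044 (modulus 0.1044); 7.8038 (modulus 7.8038). The spectral radius is the largest modulus: r(A) ≈ 7.8038. (Cross-check: r(A) ≤ ||A||_2 ≈ 7.8677; equality holds whenever A is normal, though it can also hold for some non-normal A.)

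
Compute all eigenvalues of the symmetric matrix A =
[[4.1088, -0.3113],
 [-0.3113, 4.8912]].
sigma(A) ≈ {4, 5}

A is real symmetric, so its spectrum consists of real eigenvalues. Expanding the characteristic polynomial of the displayed matrix gives
  det(λ I - A) = p(λ) = λ^2 + (-9)λ + (20).
Solving p(λ) = 0 yields eigenvalues ≈ 4, 5. (A is shown rounded to 4 decimals, so these recover the underlying integer eigenvalues to within that precision.)
Verification: the trace of A = 9 equals the sum of eigenvalues 9, and det(A) ≈ 20.0001 matches the eigenvalue product 20.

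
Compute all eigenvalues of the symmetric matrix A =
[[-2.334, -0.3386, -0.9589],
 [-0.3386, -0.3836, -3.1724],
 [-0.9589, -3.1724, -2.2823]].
sigma(A) ≈ {-5, -2, 2}

A is real symmetric, so its spectrum consists of real eigenvalues. Expanding the characteristic polynomial of the displayed matrix gives
  det(λ I - A) = p(λ) = λ^3 + (5)λ^2 + (-4)λ + (-20).
Solving p(λ) = 0 yields eigenvalues ≈ -5, -2, 2. (A is shown rounded to 4 decimals, so these recover the underlying integer eigenvalues to within that precision.)
Verification: the trace of A = -5 equals the sum of eigenvalues -5, and det(A) ≈ 20.0006 matches the eigenvalue product 20.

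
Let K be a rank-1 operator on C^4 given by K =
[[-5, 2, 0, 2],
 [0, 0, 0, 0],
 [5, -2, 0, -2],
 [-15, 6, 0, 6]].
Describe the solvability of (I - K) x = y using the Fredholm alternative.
(I - K) is singular (det(I - K) = 0, i.e. 1 ∈ sigma(K)). (I - K) x = y is solvable iff y ⊥ ker((I - K)^*) = span{(-5, 2, 0, 2)}, i.e. iff -5y_1 + 2y_2 + 2y_4 = 0. When solvable, the solutions are x = y + c·(1, 0, -1, 3), c arbitrary (ker(I - K) = span{(1, 0, -1, 3)}, dimension 1).

K has rank 1, so it is an outer product K = u v^T: every row of K is a multiple of one row vector. Reading off the entries, u = (1, 0, -1, 3) and v = (-5, 2, 0, 2) (row i of K equals u_i·v^T). A rank-one matrix u v^T satisfies K u = u (v·u) and kills the (3)-dimensional subspace v^⊥, so its characteristic polynomial is lambda^3 (lambda - v·u) with v·u = tr K = 1. Hence the eigenvalues of I - K are 1 (multiplicity 3) and 1 - (1) = 0, so det(I - K) = 0. (Direct check: I - K =
[[6, -2, 0, -2],
 [0, 1, 0, 0],
 [-5, 2, 1, 2],
 [15, -6, 0, -5]]
has determinant 0.) So 1 is an eigenvalue of K and (I - K) is not invertible. The finite-dimensional Fredholm alternative says: either (I - K) is invertible, or ker(I - K) ≠ {0} and then range(I - K) = ker((I - K)^*)^⊥, with dim ker(I - K) = dim ker((I - K)^*). We are in the second case, so we need both kernels. Kernel of I - K: (I - K) u = u - u (v·u) = u - u = 0, so ker(I - K) = span{u} = span{(1, 0, -1, 3)} (it is exactly 1-dimensional because rank(I - K) = 3). Kernel of the adjoint: K is real, so (I - K)^* = I - K^T = I - v u^T, and (I - v u^T) v = v - v (u·v) = 0; hence ker((I - K)^*) = span{v} = span{(-5, 2, 0, 2)}. Therefore (I - K) x = y is solvable iff <y, v> = 0, i.e. iff -5y_1 + 2y_2 + 2y_4 = 0. When this holds, K y = u (v·y) = 0, so (I - K) y = y and x = y is a particular solution; the full solution set is the line x = y + c·u = y + c·(1, 0, -1, 3), c ∈ C.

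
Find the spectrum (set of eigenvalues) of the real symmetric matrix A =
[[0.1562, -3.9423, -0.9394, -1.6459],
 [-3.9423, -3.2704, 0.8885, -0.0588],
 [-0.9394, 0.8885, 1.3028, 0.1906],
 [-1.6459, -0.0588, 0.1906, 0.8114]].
sigma(A) ≈ {-6, 0, 1, 4}

A is real symmetric, so its spectrum consists of real eigenvalues. Expanding the characteristic polynomial of the displayed matrix gives
  det(λ I - A) = p(λ) = λ^4 + (1)λ^3 + (-26)λ^2 + (23.9985)λ + (0).
Solving p(λ) = 0 yields eigenvalues ≈ -6, 0, 1, 4. (A is shown rounded to 4 decimals, so these recover the underlying integer eigenvalues to within that precision.)
Verification: the trace of A = -1 equals the sum of eigenvalues -1, and det(A) ≈ 0.0007 matches the eigenvalue product 0.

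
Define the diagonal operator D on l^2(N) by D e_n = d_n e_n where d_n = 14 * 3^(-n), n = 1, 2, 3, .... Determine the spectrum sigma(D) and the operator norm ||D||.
sigma(D) = {14 * 3^(-n) : n ≥ 1} ∪ {0}; ||D|| = 14/3

A bounded diagonal operator on l^2 with diagonal entries d_n has spectrum equal to the closure of {d_n : n ≥ 1}: every d_n is an eigenvalue (with eigenvector e_n), so {d_n} ⊂ sigma(D); the spectrum is closed, so its closure is too; and for lambda not in the closure, (D - lambda I) has bounded inverse (the diagonal entries 1/(d_n - lambda) are bounded). For our sequence d_n = 14 * 3^(-n), n = 1, 2, 3, ...:
  - {d_n} = {14 * 3^(-n) : n ≥ 1}; the only limit point is 0
  - closure = {14 * 3^(-n) : n ≥ 1} ∪ {0}
For the norm: a diagonal operator has ||D|| = sup_n |d_n|. Here d_n = 14 * 3^(-n) is positive and decreasing, so sup_n |d_n| = d_1 = 14/3. So ||D|| = 14/3.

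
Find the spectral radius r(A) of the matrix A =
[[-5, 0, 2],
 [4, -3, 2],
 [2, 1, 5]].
r(A) = (2 + sqrt(88))/2 ≈ 5.6904

The eigenvalues of A are the roots of its characteristic polynomial. With M = A (coefficients from the trace, the sum of principal 2x2 minors, and det A):
  p(λ) = det(λ I - M) = λ^3 + 3λ^2 - 31λ - 105.
By the rational root theorem any rational root is an integer divisor of 105. Testing λ = -5: p(-5) = -125 + 75 + 155 - 105 = 0, so λ = -5 is a root. Dividing out (λ + 5) leaves p(λ) = (λ + 5)(λ^2 - 2λ - 21). For λ^2 - 2λ - 21 the discriminant is 88. It is nonnegative but not a perfect square, so the roots are real and irrational: λ = (2 ± sqrt(88))/2 ≈ 5.6904, -3.6904.
Thus the eigenvalues (to 4 decimals) are 5.6904 (modulus 5.6904); -3.6904 (modulus 3.6904); -5 (modulus 5). The spectral radius is the largest modulus: r(A) = (2 + sqrt(88))/2 ≈ 5.6904. (Cross-check: r(A) ≤ ||A||_2 ≈ 7.1535; equality holds whenever A is normal, though it can also hold for some non-normal A.)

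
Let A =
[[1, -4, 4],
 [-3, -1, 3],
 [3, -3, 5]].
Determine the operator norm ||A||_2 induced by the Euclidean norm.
||A||_2 ≈ 8.797 (= sqrt(largest eigenvalue of A^T A))

||A||_2 = sigma_max(A) = sqrt(lambda_max(A^T A)). Form the symmetric matrix M = A^T A =
[[19, -10, 10],
 [-10, 26, -34],
 [10, -34, 50]].
Its characteristic polynomial (trace, sum of principal 2x2 minors, determinant of M give the coefficients) is
  p(λ) = det(λ I - M) = λ^3 - 95λ^2 + 1388λ - 1936.
No integer candidate from the rational root theorem (±divisors of 1936) is a root, so the roots are irrational. The cubic discriminant is Δ = 4545234000 > 0, so there are three distinct real roots. p(1) = -642 and p(2) = 468 have opposite signs, so a root lies in (1, 2); Newton's method refines it to λ ≈ 1.5583. p(16) = 48 and p(17) = -882 have opposite signs, so a root lies in (16, 17); Newton's method refines it to λ ≈ 16.0541. p(77) = -1782 and p(78) = 2900 have opposite signs, so a root lies in (77, 78); Newton's method refines it to λ ≈ 77.3876. Check (Vieta): the three roots sum to 95, matching tr M = 95.
So the eigenvalues of A^T A are ≈ 1.5583, 16.0541, 77.3876 (all ≥ 0, as they must be for A^T A). The largest is λ_max ≈ 77.3876, hence ||A||_2 = sqrt(λ_max) ≈ 8.797.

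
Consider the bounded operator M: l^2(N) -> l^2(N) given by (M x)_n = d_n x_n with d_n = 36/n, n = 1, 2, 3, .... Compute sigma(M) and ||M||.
sigma(M) = {36/n : n ≥ 1} ∪ {0}; ||M|| = 36

A bounded diagonal operator on l^2 with diagonal entries d_n has spectrum equal to the closure of {d_n : n ≥ 1}: every d_n is an eigenvalue (with eigenvector e_n), so {d_n} ⊂ sigma(M); the spectrum is closed, so its closure is too; and for lambda not in the closure, (M - lambda I) has bounded inverse (the diagonal entries 1/(d_n - lambda) are bounded). For our sequence d_n = 36/n, n = 1, 2, 3, ...:
  - {d_n} = {36/n : n ≥ 1}; the only limit point is 0
  - closure = {36/n : n ≥ 1} ∪ {0}
For the norm: a diagonal operator has ||M|| = sup_n |d_n|. Here d_n = 36/n is positive and decreasing, so sup_n |d_n| = d_1 = 36. So ||M|| = 36.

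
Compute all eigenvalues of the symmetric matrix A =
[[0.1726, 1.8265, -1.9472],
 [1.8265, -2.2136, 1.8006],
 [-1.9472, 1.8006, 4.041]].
sigma(A) ≈ {-4, 1, 5}

A is real symmetric, so its spectrum consists of real eigenvalues. Expanding the characteristic polynomial of the displayed matrix gives
  det(λ I - A) = p(λ) = λ^3 + (-2)λ^2 + (-19)λ + (20).
Solving p(λ) = 0 yields eigenvalues ≈ -4, 1, 5. (A is shown rounded to 4 decimals, so these recover the underlying integer eigenvalues to within that precision.)
Verification: the trace of A = 2 equals the sum of eigenvalues 2, and det(A) ≈ -19.9995 matches the eigenvalue product -20.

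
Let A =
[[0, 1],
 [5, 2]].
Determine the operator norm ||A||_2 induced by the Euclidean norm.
||A||_2 = sqrt((30 + sqrt(800))/2) ≈ 5.3983 (= sqrt(largest eigenvalue of A^T A))

||A||_2 = sigma_max(A) = sqrt(lambda_max(A^T A)). Form the symmetric matrix M = A^T A =
[[25, 10],
 [10, 5]].
Its characteristic polynomial (trace, determinant of M give the coefficients) is
  p(λ) = det(λ I - M) = λ^2 - 30λ + 25.
For λ^2 - 30λ + 25 the discriminant is 800. It is nonnegative but not a perfect square, so the roots are real and irrational: λ = (30 ± sqrt(800))/2 ≈ 29.1421, 0.8579.
So the eigenvalues of A^T A are ≈ 0.8579, 29.1421 (all ≥ 0, as they must be for A^T A). The largest is λ_max = (30 + sqrt(800))/2 ≈ 29.1421, hence ||A||_2 = sqrt(λ_max) = sqrt((30 + sqrt(800))/2) ≈ 5.3983.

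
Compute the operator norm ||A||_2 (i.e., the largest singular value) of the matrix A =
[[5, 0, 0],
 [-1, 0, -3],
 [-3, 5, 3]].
||A||_2 ≈ 7.189 (= sqrt(largest eigenvalue of A^T A))

||A||_2 = sigma_max(A) = sqrt(lambda_max(A^T A)). Form the symmetric matrix M = A^T A =
[[35, -15, -6],
 [-15, 25, 15],
 [-6, 15, 18]].
Its characteristic polynomial (trace, sum of principal 2x2 minors, determinant of M give the coefficients) is
  p(λ) = det(λ I - M) = λ^3 - 78λ^2 + 1469λ - 5625.
No integer candidate from the rational root theorem (±divisors of 5625) is a root, so the roots are irrational. The cubic discriminant is Δ = 518566513 > 0, so there are three distinct real roots. p(5) = -105 and p(6) = 597 have opposite signs, so a root lies in (5, 6); Newton's method refines it to λ ≈ 5.139. p(21) = 87 and p(22) = -411 have opposite signs, so a root lies in (21, 22); Newton's method refines it to λ ≈ 21.1788. p(51) = -933 and p(52) = 459 have opposite signs, so a root lies in (51, 52); Newton's method refines it to λ ≈ 51.6822. Check (Vieta): the three roots sum to 78, matching tr M = 78.
So the eigenvalues of A^T A are ≈ 5.139, 21.1788, 51.6822 (all ≥ 0, as they must be for A^T A). The largest is λ_max ≈ 51.6822, hence ||A||_2 = sqrt(λ_max) ≈ 7.189.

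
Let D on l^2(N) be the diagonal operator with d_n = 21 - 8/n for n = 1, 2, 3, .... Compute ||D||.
||D|| = 21

For a diagonal operator on l^2 with entries d_n, ||D|| = sup_n |d_n|. Here d_1 = 13, d_2 = 17, ..., and d_n = 21 - 8/n increases monotonically toward 21. All terms lie in [13, 21), so |d_n| = d_n and the supremum is the limit 21, which is not attained by any individual d_n. Hence ||D|| = 21.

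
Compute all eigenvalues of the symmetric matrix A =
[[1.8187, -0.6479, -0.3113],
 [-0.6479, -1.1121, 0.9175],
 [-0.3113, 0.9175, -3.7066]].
sigma(A) ≈ {-4, -1, 2}

A is real symmetric, so its spectrum consists of real eigenvalues. Expanding the characteristic polynomial of the displayed matrix gives
  det(λ I - A) = p(λ) = λ^3 + (3)λ^2 + (-6)λ + (-8).
Solving p(λ) = 0 yields eigenvalues ≈ -4, -1, 2. (A is shown rounded to 4 decimals, so these recover the underlying integer eigenvalues to within that precision.)
Verification: the trace of A = -3 equals the sum of eigenvalues -3, and det(A) ≈ 7.9997 matches the eigenvalue product 8.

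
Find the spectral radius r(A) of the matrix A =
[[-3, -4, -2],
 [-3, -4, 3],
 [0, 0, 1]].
r(A) = 7

The eigenvalues of A are the roots of its characteristic polynomial. With M = A (coefficients from the trace, the sum of principal 2x2 minors, and det A):
  p(λ) = det(λ I - M) = λ^3 + 6λ^2 - 7λ.
The constant term is 0, so λ = 0 is a root. Dividing out λ leaves p(λ) = λ(λ^2 + 6λ - 7). For λ^2 + 6λ - 7 the discriminant is 64. It is a perfect square (8^2), so the roots are rational: λ = (-6 ± 8)/2 = 1, -7.
Thus the eigenvalues (to 4 decimals) are 1 (modulus 1); -7 (modulus 7); 0 (modulus 0). The spectral radius is the largest modulus: r(A) = 7. (Cross-check: r(A) ≤ ||A||_2 ≈ 7.1191; equality holds whenever A is normal, though it can also hold for some non-normal A.)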